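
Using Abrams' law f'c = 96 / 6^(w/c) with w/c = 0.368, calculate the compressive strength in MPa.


f'c = 96 / 6^0.368
= 96 / 1.934
= 49.65 MPa

49.65


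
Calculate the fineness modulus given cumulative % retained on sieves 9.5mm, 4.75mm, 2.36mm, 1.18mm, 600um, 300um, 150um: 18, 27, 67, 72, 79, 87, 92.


FM = sum(cumulative % retained) / 100
= 442 / 100
= 4.42

4.42


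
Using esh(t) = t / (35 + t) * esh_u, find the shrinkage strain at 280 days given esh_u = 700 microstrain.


esh(280) = 280 / (35 + 280) * 700
= 280 / 315 * 700
= 622.2 microstrain

622.2


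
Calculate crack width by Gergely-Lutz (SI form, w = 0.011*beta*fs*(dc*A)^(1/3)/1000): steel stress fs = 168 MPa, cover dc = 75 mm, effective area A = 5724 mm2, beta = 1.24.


w = 0.011 * beta * fs * (dc * A)^(1/3) / 1000
= 0.011 * 1.24 * 168 * (75 * 5724)^(1/3) / 1000
= 0.173 mm

0.173


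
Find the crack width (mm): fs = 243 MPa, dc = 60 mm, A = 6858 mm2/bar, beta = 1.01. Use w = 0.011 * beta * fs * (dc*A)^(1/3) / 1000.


w = 0.011 * beta * fs * (dc * A)^(1/3) / 1000
= 0.011 * 1.01 * 243 * (60 * 6858)^(1/3) / 1000
= 0.201 mm

0.201


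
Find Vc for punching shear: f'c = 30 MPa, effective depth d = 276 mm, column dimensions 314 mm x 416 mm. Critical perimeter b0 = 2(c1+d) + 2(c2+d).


b0 = 2*(314 + 276) + 2*(416 + 276) = 2564 mm
Vc = 0.33 * sqrt(30) * 2564 * 276 / 1000
= 1279.09 kN

1279.09


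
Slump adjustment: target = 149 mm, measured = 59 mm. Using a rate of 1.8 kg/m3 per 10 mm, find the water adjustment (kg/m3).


Difference = 149 - 59 = 90 mm
Water adjustment = 90 * 1.8 / 10 = 16.2 kg/m3

16.2


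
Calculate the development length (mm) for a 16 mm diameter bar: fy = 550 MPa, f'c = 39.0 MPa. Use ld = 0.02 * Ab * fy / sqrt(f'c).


Ab = pi * 16^2 / 4 = 201.062 mm2
ld = 0.02 * 201.062 * 550 / sqrt(39.0)
= 354.2 mm

354.2


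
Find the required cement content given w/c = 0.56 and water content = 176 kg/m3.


Cement = water / (w/c)
= 176 / 0.56
= 314.3 kg/m3

314.3


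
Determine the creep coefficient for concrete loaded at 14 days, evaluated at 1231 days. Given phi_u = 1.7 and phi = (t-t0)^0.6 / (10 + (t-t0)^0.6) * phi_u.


dt = 1231 - 14 = 1217
phi = 1217^0.6 / (10 + 1217^0.6) * 1.7
= 1.49

1.49


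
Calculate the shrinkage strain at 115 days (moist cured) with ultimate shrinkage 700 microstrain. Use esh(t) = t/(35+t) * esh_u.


esh(115) = 115 / (35 + 115) * 700
= 115 / 150 * 700
= 536.7 microstrain

536.7


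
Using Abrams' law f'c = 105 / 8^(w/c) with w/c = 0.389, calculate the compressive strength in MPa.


f'c = 105 / 8^0.389
= 105 / 2.245
= 46.76 MPa

46.76


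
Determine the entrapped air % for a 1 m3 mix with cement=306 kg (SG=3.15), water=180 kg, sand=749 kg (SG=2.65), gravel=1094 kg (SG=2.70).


Vol cement = 306 / (3.15 * 1000) = 0.097143 m3
Vol water = 180 / 1000 = 0.18 m3
Vol sand = 749 / (2.65 * 1000) = 0.282642 m3
Vol gravel = 1094 / (2.70 * 1000) = 0.405185 m3
Total solid + water volume = 0.96497 m3
Air = (1 - 0.96497) * 100 = 3.5%

3.5


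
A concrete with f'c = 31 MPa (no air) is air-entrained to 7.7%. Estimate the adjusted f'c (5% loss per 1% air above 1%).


Strength loss = (7.7 - 1) * 5 = 33.5%
f'c = 31 * (1 - 33.5/100)
= 20.62 MPa

20.62


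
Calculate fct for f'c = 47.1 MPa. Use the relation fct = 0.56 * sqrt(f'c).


fct = 0.56 * sqrt(47.1)
= 0.56 * 6.863
= 3.843 MPa

3.843


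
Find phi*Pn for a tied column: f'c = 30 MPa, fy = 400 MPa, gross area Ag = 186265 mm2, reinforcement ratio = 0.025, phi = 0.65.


Ast = rho * Ag = 0.025 * 186265 = 4656.625 mm2
phi*Pn = 0.65 * 0.80 * (0.85 * 30 * (186265 - 4656.625) + 400 * 4656.625) / 1000
= 3376.71 kN

3376.71


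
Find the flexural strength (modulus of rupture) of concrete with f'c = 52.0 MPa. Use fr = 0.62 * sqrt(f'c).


fr = 0.62 * sqrt(52.0)
= 4.471 MPa

4.471


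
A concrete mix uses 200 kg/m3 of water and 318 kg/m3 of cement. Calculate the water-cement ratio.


w/c = water / cement
w/c = 200 / 318 = 0.629

0.629


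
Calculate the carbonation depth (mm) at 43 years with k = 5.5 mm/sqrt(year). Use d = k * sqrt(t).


depth = k * sqrt(t)
= 5.5 * sqrt(43)
= 36.07 mm

36.07


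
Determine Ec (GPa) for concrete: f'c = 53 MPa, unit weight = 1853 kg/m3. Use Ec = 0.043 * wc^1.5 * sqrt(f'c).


Ec = 0.043 * 1853^1.5 * sqrt(53) / 1000
= 24.97 GPa

24.97


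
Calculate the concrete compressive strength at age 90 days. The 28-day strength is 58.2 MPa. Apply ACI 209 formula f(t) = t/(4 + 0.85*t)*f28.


f(90) = 90 / (4 + 0.85 * 90) * 58.2
= 90 / 80.5 * 58.2
= 65.07 MPa

65.07


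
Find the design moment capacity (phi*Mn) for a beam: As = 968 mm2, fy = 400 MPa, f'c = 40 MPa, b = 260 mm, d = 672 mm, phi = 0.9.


a = As * fy / (0.85 * f'c * b)
= 968 * 400 / (0.85 * 40 * 260)
= 43.8009 mm
Mn = As * fy * (d - a/2) / 10^6
= 251.7185 kN-m
phi*Mn = 0.9 * 251.7185 = 226.55 kN-m

226.55


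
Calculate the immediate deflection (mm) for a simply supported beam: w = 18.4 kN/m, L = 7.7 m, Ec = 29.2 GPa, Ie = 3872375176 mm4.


Convert: L = 7.7 m = 7700 mm, Ec = 29.2 GPa = 29200 MPa
delta = 5 * 18.4 * 7700^4 / (384 * 29200 * 3872375176)
= 7.45 mm

7.45


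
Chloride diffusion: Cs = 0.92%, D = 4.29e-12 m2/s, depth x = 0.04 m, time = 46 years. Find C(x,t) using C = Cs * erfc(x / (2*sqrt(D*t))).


t_seconds = 46 * 365.25 * 24 * 3600 = 1451649600.0 s
arg = 0.04 / (2 * sqrt(4.29e-12 * 1451649600.0))
= 0.2534
erfc(0.2534) = 0.72
C = 0.92 * 0.72 = 0.6624%

0.6624


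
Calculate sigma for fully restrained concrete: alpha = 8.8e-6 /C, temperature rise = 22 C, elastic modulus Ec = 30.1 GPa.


sigma = alpha * dT * Ec
= 8.8e-6 * 22 * 30.1 * 1000
= 5.827 MPa

5.827


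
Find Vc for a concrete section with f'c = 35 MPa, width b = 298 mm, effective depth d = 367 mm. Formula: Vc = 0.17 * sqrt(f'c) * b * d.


Vc = 0.17 * sqrt(35) * 298 * 367 / 1000
= 109.99 kN

109.99


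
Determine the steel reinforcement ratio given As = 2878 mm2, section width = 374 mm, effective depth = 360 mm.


rho = As / (b * d)
= 2878 / (374 * 360)
= 0.0214

0.0214


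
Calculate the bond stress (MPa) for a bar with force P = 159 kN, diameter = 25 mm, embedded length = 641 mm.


u = P / (pi * db * ld)
= 159 * 1000 / (pi * 25 * 641)
= 3.158 MPa

3.158


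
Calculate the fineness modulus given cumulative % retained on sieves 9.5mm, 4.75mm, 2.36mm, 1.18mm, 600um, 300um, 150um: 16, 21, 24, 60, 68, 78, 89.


FM = sum(cumulative % retained) / 100
= 356 / 100
= 3.56

3.56


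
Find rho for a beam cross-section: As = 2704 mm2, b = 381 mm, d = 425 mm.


rho = As / (b * d)
= 2704 / (381 * 425)
= 0.0167

0.0167


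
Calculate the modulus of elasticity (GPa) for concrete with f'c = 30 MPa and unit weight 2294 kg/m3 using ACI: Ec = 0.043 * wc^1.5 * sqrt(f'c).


Ec = 0.043 * 2294^1.5 * sqrt(30) / 1000
= 25.88 GPa

25.88


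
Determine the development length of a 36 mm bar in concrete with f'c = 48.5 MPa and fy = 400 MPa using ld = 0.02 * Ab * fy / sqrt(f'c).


Ab = pi * 36^2 / 4 = 1017.876 mm2
ld = 0.02 * 1017.876 * 400 / sqrt(48.5)
= 1169.3 mm

1169.3


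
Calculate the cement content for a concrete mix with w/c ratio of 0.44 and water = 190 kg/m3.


Cement = water / (w/c)
= 190 / 0.44
= 431.8 kg/m3

431.8


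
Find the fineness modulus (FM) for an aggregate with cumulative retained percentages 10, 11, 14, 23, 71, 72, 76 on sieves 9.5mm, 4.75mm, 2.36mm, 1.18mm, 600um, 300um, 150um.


FM = sum(cumulative % retained) / 100
= 277 / 100
= 2.77

2.77


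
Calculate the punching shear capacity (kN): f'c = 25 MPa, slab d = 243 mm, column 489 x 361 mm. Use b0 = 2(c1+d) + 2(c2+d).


b0 = 2*(489 + 243) + 2*(361 + 243) = 2672 mm
Vc = 0.33 * sqrt(25) * 2672 * 243 / 1000
= 1071.34 kN

1071.34


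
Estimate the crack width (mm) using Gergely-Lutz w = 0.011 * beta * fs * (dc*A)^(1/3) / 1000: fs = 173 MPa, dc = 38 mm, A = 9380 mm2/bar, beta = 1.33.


w = 0.011 * beta * fs * (dc * A)^(1/3) / 1000
= 0.011 * 1.33 * 173 * (38 * 9380)^(1/3) / 1000
= 0.179 mm

0.179


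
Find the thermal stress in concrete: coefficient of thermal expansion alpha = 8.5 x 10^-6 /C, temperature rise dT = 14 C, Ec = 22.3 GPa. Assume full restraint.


sigma = alpha * dT * Ec
= 8.5e-6 * 14 * 22.3 * 1000
= 2.654 MPa

2.654


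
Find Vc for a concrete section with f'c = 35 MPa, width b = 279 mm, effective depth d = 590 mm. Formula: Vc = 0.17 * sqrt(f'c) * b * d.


Vc = 0.17 * sqrt(35) * 279 * 590 / 1000
= 165.55 kN

165.55


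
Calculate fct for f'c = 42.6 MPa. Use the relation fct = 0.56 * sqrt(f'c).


fct = 0.56 * sqrt(42.6)
= 0.56 * 6.527
= 3.655 MPa

3.655


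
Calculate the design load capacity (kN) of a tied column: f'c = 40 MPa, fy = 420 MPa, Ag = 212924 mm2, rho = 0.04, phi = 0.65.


Ast = rho * Ag = 0.04 * 212924 = 8516.96 mm2
phi*Pn = 0.65 * 0.80 * (0.85 * 40 * (212924 - 8516.96) + 420 * 8516.96) / 1000
= 5474.02 kN

5474.02


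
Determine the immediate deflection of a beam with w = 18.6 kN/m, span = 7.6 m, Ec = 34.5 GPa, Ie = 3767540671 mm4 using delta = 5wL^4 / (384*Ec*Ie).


Convert: L = 7.6 m = 7600 mm, Ec = 34.5 GPa = 34500 MPa
delta = 5 * 18.6 * 7600^4 / (384 * 34500 * 3767540671)
= 6.22 mm

6.22


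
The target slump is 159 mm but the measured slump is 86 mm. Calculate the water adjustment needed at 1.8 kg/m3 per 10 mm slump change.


Difference = 159 - 86 = 73 mm
Water adjustment = 73 * 1.8 / 10 = 13.1 kg/m3

13.1


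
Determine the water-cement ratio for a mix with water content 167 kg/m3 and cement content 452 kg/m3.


w/c = water / cement
w/c = 167 / 452 = 0.369

0.369


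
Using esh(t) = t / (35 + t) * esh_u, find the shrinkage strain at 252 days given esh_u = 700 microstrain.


esh(252) = 252 / (35 + 252) * 700
= 252 / 287 * 700
= 614.6 microstrain

614.6


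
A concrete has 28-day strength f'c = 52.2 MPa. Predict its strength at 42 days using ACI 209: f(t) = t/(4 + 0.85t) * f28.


f(42) = 42 / (4 + 0.85 * 42) * 52.2
= 42 / 39.7 * 52.2
= 55.22 MPa

55.22


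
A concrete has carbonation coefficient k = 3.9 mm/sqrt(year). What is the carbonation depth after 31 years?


depth = k * sqrt(t)
= 3.9 * sqrt(31)
= 21.71 mm

21.71


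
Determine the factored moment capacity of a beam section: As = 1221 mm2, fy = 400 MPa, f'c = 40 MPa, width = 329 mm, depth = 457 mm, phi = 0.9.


a = As * fy / (0.85 * f'c * b)
= 1221 * 400 / (0.85 * 40 * 329)
= 43.6617 mm
Mn = As * fy * (d - a/2) / 10^6
= 212.5366 kN-m
phi*Mn = 0.9 * 212.5366 = 191.28 kN-m

191.28


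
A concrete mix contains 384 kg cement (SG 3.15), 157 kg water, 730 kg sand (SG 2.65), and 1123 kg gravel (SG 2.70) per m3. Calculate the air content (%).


Vol cement = 384 / (3.15 * 1000) = 0.121905 m3
Vol water = 157 / 1000 = 0.157 m3
Vol sand = 730 / (2.65 * 1000) = 0.275472 m3
Vol gravel = 1123 / (2.70 * 1000) = 0.415926 m3
Total solid + water volume = 0.970302 m3
Air = (1 - 0.970302) * 100 = 2.97%

2.97


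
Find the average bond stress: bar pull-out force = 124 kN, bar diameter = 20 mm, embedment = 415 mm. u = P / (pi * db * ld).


u = P / (pi * db * ld)
= 124 * 1000 / (pi * 20 * 415)
= 4.755 MPa

4.755


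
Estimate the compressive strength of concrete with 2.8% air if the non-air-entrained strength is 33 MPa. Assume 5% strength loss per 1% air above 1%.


Strength loss = (2.8 - 1) * 5 = 9.0%
f'c = 33 * (1 - 9.0/100)
= 30.03 MPa

30.03


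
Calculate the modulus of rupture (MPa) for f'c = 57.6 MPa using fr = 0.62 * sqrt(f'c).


fr = 0.62 * sqrt(57.6)
= 4.705 MPa

4.705


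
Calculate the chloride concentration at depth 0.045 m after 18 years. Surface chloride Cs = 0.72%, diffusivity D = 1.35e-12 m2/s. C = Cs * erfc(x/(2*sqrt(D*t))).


t_seconds = 18 * 365.25 * 24 * 3600 = 568036800.0 s
arg = 0.045 / (2 * sqrt(1.35e-12 * 568036800.0))
= 0.8125
erfc(0.8125) = 0.2505
C = 0.72 * 0.2505 = 0.1804%

0.1804


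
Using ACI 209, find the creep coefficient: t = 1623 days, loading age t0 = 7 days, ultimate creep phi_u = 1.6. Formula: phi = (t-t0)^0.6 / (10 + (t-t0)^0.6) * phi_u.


dt = 1623 - 7 = 1616
phi = 1616^0.6 / (10 + 1616^0.6) * 1.6
= 1.43

1.43


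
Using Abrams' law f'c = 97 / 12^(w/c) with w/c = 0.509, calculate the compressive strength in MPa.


f'c = 97 / 12^0.509
= 97 / 3.542
= 27.38 MPa

27.38


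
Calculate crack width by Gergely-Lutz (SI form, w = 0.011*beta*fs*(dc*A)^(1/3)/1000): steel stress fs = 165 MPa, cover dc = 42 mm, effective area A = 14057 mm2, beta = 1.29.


w = 0.011 * beta * fs * (dc * A)^(1/3) / 1000
= 0.011 * 1.29 * 165 * (42 * 14057)^(1/3) / 1000
= 0.196 mm

0.196


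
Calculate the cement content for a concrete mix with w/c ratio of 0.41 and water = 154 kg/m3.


Cement = water / (w/c)
= 154 / 0.41
= 375.6 kg/m3

375.6


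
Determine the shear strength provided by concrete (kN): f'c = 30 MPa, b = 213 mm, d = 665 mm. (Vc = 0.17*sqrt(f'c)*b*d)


Vc = 0.17 * sqrt(30) * 213 * 665 / 1000
= 131.89 kN

131.89


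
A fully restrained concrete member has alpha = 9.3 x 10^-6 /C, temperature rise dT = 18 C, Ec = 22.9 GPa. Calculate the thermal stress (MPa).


sigma = alpha * dT * Ec
= 9.3e-6 * 18 * 22.9 * 1000
= 3.833 MPa

3.833


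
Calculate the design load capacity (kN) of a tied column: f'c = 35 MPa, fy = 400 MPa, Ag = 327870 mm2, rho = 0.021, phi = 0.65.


Ast = rho * Ag = 0.021 * 327870 = 6885.27 mm2
phi*Pn = 0.65 * 0.80 * (0.85 * 35 * (327870 - 6885.27) + 400 * 6885.27) / 1000
= 6397.77 kN

6397.77


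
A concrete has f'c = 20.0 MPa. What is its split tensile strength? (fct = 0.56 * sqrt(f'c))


fct = 0.56 * sqrt(20.0)
= 0.56 * 4.472
= 2.504 MPa

2.504


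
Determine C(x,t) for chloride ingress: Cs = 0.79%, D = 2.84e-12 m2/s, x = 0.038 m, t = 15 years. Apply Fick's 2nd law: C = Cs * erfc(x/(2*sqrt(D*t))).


t_seconds = 15 * 365.25 * 24 * 3600 = 473364000.0 s
arg = 0.038 / (2 * sqrt(2.84e-12 * 473364000.0))
= 0.5182
erfc(0.5182) = 0.4637
C = 0.79 * 0.4637 = 0.3663%

0.3663


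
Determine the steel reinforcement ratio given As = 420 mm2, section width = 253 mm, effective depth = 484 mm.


rho = As / (b * d)
= 420 / (253 * 484)
= 0.0034

0.0034


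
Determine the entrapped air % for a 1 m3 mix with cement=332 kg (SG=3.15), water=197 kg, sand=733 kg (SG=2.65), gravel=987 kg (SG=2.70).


Vol cement = 332 / (3.15 * 1000) = 0.105397 m3
Vol water = 197 / 1000 = 0.197 m3
Vol sand = 733 / (2.65 * 1000) = 0.276604 m3
Vol gravel = 987 / (2.70 * 1000) = 0.365556 m3
Total solid + water volume = 0.944556 m3
Air = (1 - 0.944556) * 100 = 5.54%

5.54


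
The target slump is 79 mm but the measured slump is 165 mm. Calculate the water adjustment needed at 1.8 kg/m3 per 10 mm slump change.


Difference = 79 - 165 = -86 mm
Water adjustment = -86 * 1.8 / 10 = -15.5 kg/m3

-15.5


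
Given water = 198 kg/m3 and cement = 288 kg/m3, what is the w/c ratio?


w/c = water / cement
w/c = 198 / 288 = 0.688

0.688


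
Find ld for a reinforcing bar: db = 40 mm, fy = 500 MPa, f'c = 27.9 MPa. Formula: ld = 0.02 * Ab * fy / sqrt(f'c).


Ab = pi * 40^2 / 4 = 1256.637 mm2
ld = 0.02 * 1256.637 * 500 / sqrt(27.9)
= 2379.1 mm

2379.1


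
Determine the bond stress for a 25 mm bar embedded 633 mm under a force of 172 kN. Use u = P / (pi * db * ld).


u = P / (pi * db * ld)
= 172 * 1000 / (pi * 25 * 633)
= 3.46 MPa

3.46


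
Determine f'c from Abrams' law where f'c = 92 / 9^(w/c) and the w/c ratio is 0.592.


f'c = 92 / 9^0.592
= 92 / 3.672
= 25.05 MPa

25.05


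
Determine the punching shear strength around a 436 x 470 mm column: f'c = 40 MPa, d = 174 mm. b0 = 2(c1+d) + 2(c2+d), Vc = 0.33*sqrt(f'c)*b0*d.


b0 = 2*(436 + 174) + 2*(470 + 174) = 2508 mm
Vc = 0.33 * sqrt(40) * 2508 * 174 / 1000
= 910.8 kN

910.8


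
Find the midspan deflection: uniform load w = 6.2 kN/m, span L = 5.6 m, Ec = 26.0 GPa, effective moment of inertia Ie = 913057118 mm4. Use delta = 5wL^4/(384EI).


Convert: L = 5.6 m = 5600 mm, Ec = 26.0 GPa = 26000 MPa
delta = 5 * 6.2 * 5600^4 / (384 * 26000 * 913057118)
= 3.34 mm

3.34


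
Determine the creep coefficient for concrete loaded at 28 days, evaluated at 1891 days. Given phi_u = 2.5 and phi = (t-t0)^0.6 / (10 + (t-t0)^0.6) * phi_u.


dt = 1891 - 28 = 1863
phi = 1863^0.6 / (10 + 1863^0.6) * 2.5
= 2.254

2.254


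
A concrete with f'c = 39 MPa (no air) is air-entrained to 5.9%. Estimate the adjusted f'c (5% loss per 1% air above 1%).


Strength loss = (5.9 - 1) * 5 = 24.5%
f'c = 39 * (1 - 24.5/100)
= 29.45 MPa

29.45


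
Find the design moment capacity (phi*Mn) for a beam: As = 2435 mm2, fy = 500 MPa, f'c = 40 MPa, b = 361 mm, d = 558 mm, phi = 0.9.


a = As * fy / (0.85 * f'c * b)
= 2435 * 500 / (0.85 * 40 * 361)
= 99.1934 mm
Mn = As * fy * (d - a/2) / 10^6
= 618.981 kN-m
phi*Mn = 0.9 * 618.981 = 557.08 kN-m

557.08


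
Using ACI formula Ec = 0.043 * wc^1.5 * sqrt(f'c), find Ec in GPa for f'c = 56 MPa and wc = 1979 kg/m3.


Ec = 0.043 * 1979^1.5 * sqrt(56) / 1000
= 28.33 GPa

28.33


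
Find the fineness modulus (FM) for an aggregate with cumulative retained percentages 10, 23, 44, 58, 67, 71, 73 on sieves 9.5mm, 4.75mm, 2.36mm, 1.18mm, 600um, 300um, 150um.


FM = sum(cumulative % retained) / 100
= 346 / 100
= 3.46

3.46


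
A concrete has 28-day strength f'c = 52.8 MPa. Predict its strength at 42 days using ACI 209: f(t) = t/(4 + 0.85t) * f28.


f(42) = 42 / (4 + 0.85 * 42) * 52.8
= 42 / 39.7 * 52.8
= 55.86 MPa

55.86


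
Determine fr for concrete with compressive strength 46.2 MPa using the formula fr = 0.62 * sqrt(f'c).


fr = 0.62 * sqrt(46.2)
= 4.214 MPa

4.214


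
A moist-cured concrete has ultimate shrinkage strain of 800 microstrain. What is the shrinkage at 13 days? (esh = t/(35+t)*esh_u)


esh(13) = 13 / (35 + 13) * 800
= 13 / 48 * 800
= 216.7 microstrain

216.7


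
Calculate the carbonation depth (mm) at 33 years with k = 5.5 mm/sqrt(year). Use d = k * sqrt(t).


depth = k * sqrt(t)
= 5.5 * sqrt(33)
= 31.6 mm

31.6


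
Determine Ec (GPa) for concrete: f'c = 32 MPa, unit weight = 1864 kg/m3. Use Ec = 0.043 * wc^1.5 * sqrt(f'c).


Ec = 0.043 * 1864^1.5 * sqrt(32) / 1000
= 19.58 GPa

19.58


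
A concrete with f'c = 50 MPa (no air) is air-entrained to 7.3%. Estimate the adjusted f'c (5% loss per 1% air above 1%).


Strength loss = (7.3 - 1) * 5 = 31.5%
f'c = 50 * (1 - 31.5/100)
= 34.25 MPa

34.25


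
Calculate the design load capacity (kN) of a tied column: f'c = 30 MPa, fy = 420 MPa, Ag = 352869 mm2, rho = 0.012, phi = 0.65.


Ast = rho * Ag = 0.012 * 352869 = 4234.428 mm2
phi*Pn = 0.65 * 0.80 * (0.85 * 30 * (352869 - 4234.428) + 420 * 4234.428) / 1000
= 5547.69 kN

5547.69


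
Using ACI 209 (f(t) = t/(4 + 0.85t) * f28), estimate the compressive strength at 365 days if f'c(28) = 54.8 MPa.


f(365) = 365 / (4 + 0.85 * 365) * 54.8
= 365 / 314.25 * 54.8
= 63.65 MPa

63.65


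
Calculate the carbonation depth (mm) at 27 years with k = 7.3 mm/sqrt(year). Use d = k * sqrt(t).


depth = k * sqrt(t)
= 7.3 * sqrt(27)
= 37.93 mm

37.93


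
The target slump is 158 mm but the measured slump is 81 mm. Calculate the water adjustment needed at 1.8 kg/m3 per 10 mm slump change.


Difference = 158 - 81 = 77 mm
Water adjustment = 77 * 1.8 / 10 = 13.9 kg/m3

13.9


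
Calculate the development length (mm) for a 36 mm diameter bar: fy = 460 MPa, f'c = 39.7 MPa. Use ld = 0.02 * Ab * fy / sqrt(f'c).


Ab = pi * 36^2 / 4 = 1017.876 mm2
ld = 0.02 * 1017.876 * 460 / sqrt(39.7)
= 1486.2 mm

1486.2


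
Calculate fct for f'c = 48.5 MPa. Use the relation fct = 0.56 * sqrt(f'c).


fct = 0.56 * sqrt(48.5)
= 0.56 * 6.964
= 3.9 MPa

3.9


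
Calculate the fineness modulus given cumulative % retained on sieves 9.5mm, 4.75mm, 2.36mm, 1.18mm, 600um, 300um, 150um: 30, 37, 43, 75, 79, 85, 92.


FM = sum(cumulative % retained) / 100
= 441 / 100
= 4.41

4.41


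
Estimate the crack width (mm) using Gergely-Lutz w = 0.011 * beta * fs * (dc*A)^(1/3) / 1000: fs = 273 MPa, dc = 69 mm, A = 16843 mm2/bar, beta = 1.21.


w = 0.011 * beta * fs * (dc * A)^(1/3) / 1000
= 0.011 * 1.21 * 273 * (69 * 16843)^(1/3) / 1000
= 0.382 mm

0.382


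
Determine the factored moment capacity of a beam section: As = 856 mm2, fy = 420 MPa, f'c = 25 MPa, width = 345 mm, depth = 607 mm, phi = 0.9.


a = As * fy / (0.85 * f'c * b)
= 856 * 420 / (0.85 * 25 * 345)
= 49.0394 mm
Mn = As * fy * (d - a/2) / 10^6
= 209.4133 kN-m
phi*Mn = 0.9 * 209.4133 = 188.47 kN-m

188.47


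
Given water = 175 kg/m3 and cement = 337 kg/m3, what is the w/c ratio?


w/c = water / cement
w/c = 175 / 337 = 0.519

0.519


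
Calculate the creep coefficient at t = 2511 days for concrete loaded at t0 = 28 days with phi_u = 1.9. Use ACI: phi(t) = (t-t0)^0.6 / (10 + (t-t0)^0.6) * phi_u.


dt = 2511 - 28 = 2483
phi = 2483^0.6 / (10 + 2483^0.6) * 1.9
= 1.74

1.74


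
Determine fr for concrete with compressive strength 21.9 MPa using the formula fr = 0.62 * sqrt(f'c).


fr = 0.62 * sqrt(21.9)
= 2.901 MPa

2.901


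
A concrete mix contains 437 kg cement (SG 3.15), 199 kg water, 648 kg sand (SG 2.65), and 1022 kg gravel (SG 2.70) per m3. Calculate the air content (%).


Vol cement = 437 / (3.15 * 1000) = 0.13873 m3
Vol water = 199 / 1000 = 0.199 m3
Vol sand = 648 / (2.65 * 1000) = 0.244528 m3
Vol gravel = 1022 / (2.70 * 1000) = 0.378519 m3
Total solid + water volume = 0.960777 m3
Air = (1 - 0.960777) * 100 = 3.92%

3.92


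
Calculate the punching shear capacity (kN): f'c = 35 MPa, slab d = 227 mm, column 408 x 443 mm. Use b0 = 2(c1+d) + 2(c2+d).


b0 = 2*(408 + 227) + 2*(443 + 227) = 2610 mm
Vc = 0.33 * sqrt(35) * 2610 * 227 / 1000
= 1156.68 kN

1156.68


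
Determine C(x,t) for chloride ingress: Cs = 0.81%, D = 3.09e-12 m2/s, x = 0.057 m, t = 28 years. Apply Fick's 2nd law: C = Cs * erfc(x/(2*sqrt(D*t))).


t_seconds = 28 * 365.25 * 24 * 3600 = 883612800.0 s
arg = 0.057 / (2 * sqrt(3.09e-12 * 883612800.0))
= 0.5454
erfc(0.5454) = 0.4405
C = 0.81 * 0.4405 = 0.3568%

0.3568


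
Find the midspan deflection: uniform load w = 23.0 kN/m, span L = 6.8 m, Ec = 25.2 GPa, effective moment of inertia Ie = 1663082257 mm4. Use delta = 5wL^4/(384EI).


Convert: L = 6.8 m = 6800 mm, Ec = 25.2 GPa = 25200 MPa
delta = 5 * 23.0 * 6800^4 / (384 * 25200 * 1663082257)
= 15.28 mm

15.28


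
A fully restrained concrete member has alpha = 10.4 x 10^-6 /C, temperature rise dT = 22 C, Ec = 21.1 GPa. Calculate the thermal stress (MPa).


sigma = alpha * dT * Ec
= 10.4e-6 * 22 * 21.1 * 1000
= 4.828 MPa

4.828


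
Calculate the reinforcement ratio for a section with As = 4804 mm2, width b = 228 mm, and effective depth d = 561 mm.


rho = As / (b * d)
= 4804 / (228 * 561)
= 0.0376

0.0376


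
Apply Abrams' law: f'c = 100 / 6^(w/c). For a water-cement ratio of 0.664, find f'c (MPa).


f'c = 100 / 6^0.664
= 100 / 3.286
= 30.43 MPa

30.43


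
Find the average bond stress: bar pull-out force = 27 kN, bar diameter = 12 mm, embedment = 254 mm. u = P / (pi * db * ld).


u = P / (pi * db * ld)
= 27 * 1000 / (pi * 12 * 254)
= 2.82 MPa

2.82


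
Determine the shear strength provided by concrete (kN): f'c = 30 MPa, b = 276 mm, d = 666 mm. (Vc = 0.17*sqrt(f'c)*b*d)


Vc = 0.17 * sqrt(30) * 276 * 666 / 1000
= 171.16 kN

171.16


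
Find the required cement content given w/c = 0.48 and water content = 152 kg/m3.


Cement = water / (w/c)
= 152 / 0.48
= 316.7 kg/m3

316.7


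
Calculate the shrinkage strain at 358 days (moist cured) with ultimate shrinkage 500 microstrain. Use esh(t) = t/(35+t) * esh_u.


esh(358) = 358 / (35 + 358) * 500
= 358 / 393 * 500
= 455.5 microstrain

455.5


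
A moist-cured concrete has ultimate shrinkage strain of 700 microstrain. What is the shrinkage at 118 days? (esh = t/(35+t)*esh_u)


esh(118) = 118 / (35 + 118) * 700
= 118 / 153 * 700
= 539.9 microstrain

539.9


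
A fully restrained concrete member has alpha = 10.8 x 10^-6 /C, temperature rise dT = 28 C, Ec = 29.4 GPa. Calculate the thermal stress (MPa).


sigma = alpha * dT * Ec
= 10.8e-6 * 28 * 29.4 * 1000
= 8.891 MPa

8.891


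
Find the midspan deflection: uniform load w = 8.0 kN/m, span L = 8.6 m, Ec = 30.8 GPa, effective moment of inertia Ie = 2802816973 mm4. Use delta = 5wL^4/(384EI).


Convert: L = 8.6 m = 8600 mm, Ec = 30.8 GPa = 30800 MPa
delta = 5 * 8.0 * 8600^4 / (384 * 30800 * 2802816973)
= 6.6 mm

6.6


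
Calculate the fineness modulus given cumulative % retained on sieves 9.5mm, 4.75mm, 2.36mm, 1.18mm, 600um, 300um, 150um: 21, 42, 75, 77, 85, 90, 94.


FM = sum(cumulative % retained) / 100
= 484 / 100
= 4.84

4.84


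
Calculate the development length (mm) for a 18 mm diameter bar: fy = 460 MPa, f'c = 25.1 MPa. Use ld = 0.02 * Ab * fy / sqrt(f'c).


Ab = pi * 18^2 / 4 = 254.469 mm2
ld = 0.02 * 254.469 * 460 / sqrt(25.1)
= 467.3 mm

467.3


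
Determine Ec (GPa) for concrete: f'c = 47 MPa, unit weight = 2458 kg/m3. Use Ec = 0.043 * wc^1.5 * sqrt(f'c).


Ec = 0.043 * 2458^1.5 * sqrt(47) / 1000
= 35.92 GPa

35.92


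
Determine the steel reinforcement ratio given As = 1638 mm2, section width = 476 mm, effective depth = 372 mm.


rho = As / (b * d)
= 1638 / (476 * 372)
= 0.0093

0.0093


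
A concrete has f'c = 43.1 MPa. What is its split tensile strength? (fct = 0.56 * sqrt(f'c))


fct = 0.56 * sqrt(43.1)
= 0.56 * 6.565
= 3.676 MPa

3.676


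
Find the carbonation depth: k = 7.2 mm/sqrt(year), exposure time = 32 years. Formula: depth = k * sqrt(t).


depth = k * sqrt(t)
= 7.2 * sqrt(32)
= 40.73 mm

40.73


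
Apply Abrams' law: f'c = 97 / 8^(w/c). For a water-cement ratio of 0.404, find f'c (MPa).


f'c = 97 / 8^0.404
= 97 / 2.317
= 41.87 MPa

41.87


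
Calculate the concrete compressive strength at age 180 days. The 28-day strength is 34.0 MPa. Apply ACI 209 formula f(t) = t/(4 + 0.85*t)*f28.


f(180) = 180 / (4 + 0.85 * 180) * 34.0
= 180 / 157.0 * 34.0
= 38.98 MPa

38.98


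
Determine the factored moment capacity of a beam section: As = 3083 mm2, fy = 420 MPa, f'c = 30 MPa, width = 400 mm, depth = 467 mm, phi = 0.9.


a = As * fy / (0.85 * f'c * b)
= 3083 * 420 / (0.85 * 30 * 400)
= 126.9471 mm
Mn = As * fy * (d - a/2) / 10^6
= 522.5103 kN-m
phi*Mn = 0.9 * 522.5103 = 470.26 kN-m

470.26


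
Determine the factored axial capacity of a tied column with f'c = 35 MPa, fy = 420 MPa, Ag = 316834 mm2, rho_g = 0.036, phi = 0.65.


Ast = rho * Ag = 0.036 * 316834 = 11406.024 mm2
phi*Pn = 0.65 * 0.80 * (0.85 * 35 * (316834 - 11406.024) + 420 * 11406.024) / 1000
= 7216.05 kN

7216.05


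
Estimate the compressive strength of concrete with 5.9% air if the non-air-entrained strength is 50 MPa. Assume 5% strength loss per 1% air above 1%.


Strength loss = (5.9 - 1) * 5 = 24.5%
f'c = 50 * (1 - 24.5/100)
= 37.75 MPa

37.75


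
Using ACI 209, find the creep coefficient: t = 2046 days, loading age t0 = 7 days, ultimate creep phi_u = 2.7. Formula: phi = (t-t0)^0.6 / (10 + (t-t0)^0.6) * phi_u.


dt = 2046 - 7 = 2039
phi = 2039^0.6 / (10 + 2039^0.6) * 2.7
= 2.447

2.447


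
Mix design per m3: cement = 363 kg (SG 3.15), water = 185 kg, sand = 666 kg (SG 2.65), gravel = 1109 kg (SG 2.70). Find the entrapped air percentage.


Vol cement = 363 / (3.15 * 1000) = 0.115238 m3
Vol water = 185 / 1000 = 0.185 m3
Vol sand = 666 / (2.65 * 1000) = 0.251321 m3
Vol gravel = 1109 / (2.70 * 1000) = 0.410741 m3
Total solid + water volume = 0.9623 m3
Air = (1 - 0.9623) * 100 = 3.77%

3.77


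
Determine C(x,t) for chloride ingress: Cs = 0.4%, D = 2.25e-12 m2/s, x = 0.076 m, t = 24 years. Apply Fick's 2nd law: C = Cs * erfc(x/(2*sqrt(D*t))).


t_seconds = 24 * 365.25 * 24 * 3600 = 757382400.0 s
arg = 0.076 / (2 * sqrt(2.25e-12 * 757382400.0))
= 0.9205
erfc(0.9205) = 0.193
C = 0.4 * 0.193 = 0.0772%

0.0772


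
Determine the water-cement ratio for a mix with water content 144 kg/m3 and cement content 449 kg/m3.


w/c = water / cement
w/c = 144 / 449 = 0.321

0.321


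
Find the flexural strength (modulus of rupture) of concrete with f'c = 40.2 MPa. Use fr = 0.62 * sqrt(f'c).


fr = 0.62 * sqrt(40.2)
= 3.931 MPa

3.931


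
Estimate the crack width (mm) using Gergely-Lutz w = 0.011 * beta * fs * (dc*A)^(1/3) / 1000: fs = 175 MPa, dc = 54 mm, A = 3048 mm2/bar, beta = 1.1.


w = 0.011 * beta * fs * (dc * A)^(1/3) / 1000
= 0.011 * 1.1 * 175 * (54 * 3048)^(1/3) / 1000
= 0.116 mm

0.116


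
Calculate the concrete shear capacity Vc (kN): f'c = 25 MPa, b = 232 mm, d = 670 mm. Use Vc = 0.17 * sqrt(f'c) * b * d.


Vc = 0.17 * sqrt(25) * 232 * 670 / 1000
= 132.12 kN

132.12


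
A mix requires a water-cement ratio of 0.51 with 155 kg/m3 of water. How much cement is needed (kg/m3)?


Cement = water / (w/c)
= 155 / 0.51
= 303.9 kg/m3

303.9


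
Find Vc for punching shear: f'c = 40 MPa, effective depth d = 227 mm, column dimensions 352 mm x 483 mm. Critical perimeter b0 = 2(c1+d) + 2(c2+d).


b0 = 2*(352 + 227) + 2*(483 + 227) = 2578 mm
Vc = 0.33 * sqrt(40) * 2578 * 227 / 1000
= 1221.39 kN

1221.39


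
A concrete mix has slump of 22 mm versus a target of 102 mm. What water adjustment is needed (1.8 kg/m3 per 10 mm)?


Difference = 102 - 22 = 80 mm
Water adjustment = 80 * 1.8 / 10 = 14.4 kg/m3

14.4


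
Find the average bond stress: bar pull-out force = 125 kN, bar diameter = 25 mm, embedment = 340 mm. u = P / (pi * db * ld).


u = P / (pi * db * ld)
= 125 * 1000 / (pi * 25 * 340)
= 4.681 MPa

4.681


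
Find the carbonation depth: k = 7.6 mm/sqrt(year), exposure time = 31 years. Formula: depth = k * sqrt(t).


depth = k * sqrt(t)
= 7.6 * sqrt(31)
= 42.32 mm

42.32


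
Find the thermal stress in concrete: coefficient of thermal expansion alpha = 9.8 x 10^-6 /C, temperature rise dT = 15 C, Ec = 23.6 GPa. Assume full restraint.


sigma = alpha * dT * Ec
= 9.8e-6 * 15 * 23.6 * 1000
= 3.469 MPa

3.469


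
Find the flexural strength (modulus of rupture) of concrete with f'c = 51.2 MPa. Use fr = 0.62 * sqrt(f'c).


fr = 0.62 * sqrt(51.2)
= 4.436 MPa

4.436


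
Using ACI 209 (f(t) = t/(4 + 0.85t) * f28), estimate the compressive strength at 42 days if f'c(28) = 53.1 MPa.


f(42) = 42 / (4 + 0.85 * 42) * 53.1
= 42 / 39.7 * 53.1
= 56.18 MPa

56.18


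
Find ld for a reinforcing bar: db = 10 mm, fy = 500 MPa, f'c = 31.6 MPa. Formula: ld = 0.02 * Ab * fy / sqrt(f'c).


Ab = pi * 10^2 / 4 = 78.54 mm2
ld = 0.02 * 78.54 * 500 / sqrt(31.6)
= 139.7 mm

139.7


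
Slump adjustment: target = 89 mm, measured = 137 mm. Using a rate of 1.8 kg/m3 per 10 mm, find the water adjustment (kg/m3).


Difference = 89 - 137 = -48 mm
Water adjustment = -48 * 1.8 / 10 = -8.6 kg/m3

-8.6


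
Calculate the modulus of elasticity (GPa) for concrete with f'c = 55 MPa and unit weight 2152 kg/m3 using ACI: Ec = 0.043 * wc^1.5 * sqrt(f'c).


Ec = 0.043 * 2152^1.5 * sqrt(55) / 1000
= 31.84 GPa

31.84


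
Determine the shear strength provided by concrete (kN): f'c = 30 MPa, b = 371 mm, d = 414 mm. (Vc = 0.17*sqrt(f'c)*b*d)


Vc = 0.17 * sqrt(30) * 371 * 414 / 1000
= 143.02 kN

143.02


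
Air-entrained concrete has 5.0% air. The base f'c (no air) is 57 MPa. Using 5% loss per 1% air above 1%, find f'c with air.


Strength loss = (5.0 - 1) * 5 = 20.0%
f'c = 57 * (1 - 20.0/100)
= 45.6 MPa

45.6


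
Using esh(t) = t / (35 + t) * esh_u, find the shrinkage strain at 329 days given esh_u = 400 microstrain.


esh(329) = 329 / (35 + 329) * 400
= 329 / 364 * 400
= 361.5 microstrain

361.5


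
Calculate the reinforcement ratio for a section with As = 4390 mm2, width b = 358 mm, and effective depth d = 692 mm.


rho = As / (b * d)
= 4390 / (358 * 692)
= 0.0177

0.0177


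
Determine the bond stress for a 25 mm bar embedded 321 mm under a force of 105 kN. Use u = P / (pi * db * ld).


u = P / (pi * db * ld)
= 105 * 1000 / (pi * 25 * 321)
= 4.165 MPa

4.165


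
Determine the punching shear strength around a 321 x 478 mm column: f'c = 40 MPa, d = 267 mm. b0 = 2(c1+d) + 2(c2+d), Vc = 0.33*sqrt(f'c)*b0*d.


b0 = 2*(321 + 267) + 2*(478 + 267) = 2666 mm
Vc = 0.33 * sqrt(40) * 2666 * 267 / 1000
= 1485.65 kN

1485.65


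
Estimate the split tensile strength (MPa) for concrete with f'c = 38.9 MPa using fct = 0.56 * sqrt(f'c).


fct = 0.56 * sqrt(38.9)
= 0.56 * 6.237
= 3.493 MPa

3.493


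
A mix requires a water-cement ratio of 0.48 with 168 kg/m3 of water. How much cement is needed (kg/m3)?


Cement = water / (w/c)
= 168 / 0.48
= 350.0 kg/m3

350.0


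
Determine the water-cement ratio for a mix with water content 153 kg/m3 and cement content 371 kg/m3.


w/c = water / cement
w/c = 153 / 371 = 0.412

0.412


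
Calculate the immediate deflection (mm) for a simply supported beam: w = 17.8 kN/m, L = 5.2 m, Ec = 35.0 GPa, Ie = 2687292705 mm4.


Convert: L = 5.2 m = 5200 mm, Ec = 35.0 GPa = 35000 MPa
delta = 5 * 17.8 * 5200^4 / (384 * 35000 * 2687292705)
= 1.8 mm

1.8


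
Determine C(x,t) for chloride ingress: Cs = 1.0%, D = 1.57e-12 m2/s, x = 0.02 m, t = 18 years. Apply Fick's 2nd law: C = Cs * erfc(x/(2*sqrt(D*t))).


t_seconds = 18 * 365.25 * 24 * 3600 = 568036800.0 s
arg = 0.02 / (2 * sqrt(1.57e-12 * 568036800.0))
= 0.3349
erfc(0.3349) = 0.6358
C = 1.0 * 0.6358 = 0.6358%

0.6358


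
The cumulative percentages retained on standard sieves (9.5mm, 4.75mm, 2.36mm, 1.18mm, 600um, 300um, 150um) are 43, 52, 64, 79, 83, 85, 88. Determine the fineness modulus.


FM = sum(cumulative % retained) / 100
= 494 / 100
= 4.94

4.94


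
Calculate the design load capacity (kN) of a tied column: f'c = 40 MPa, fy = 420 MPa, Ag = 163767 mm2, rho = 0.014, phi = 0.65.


Ast = rho * Ag = 0.014 * 163767 = 2292.738 mm2
phi*Pn = 0.65 * 0.80 * (0.85 * 40 * (163767 - 2292.738) + 420 * 2292.738) / 1000
= 3355.6 kN

3355.6


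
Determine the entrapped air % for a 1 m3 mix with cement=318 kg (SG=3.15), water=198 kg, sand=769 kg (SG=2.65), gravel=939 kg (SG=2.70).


Vol cement = 318 / (3.15 * 1000) = 0.100952 m3
Vol water = 198 / 1000 = 0.198 m3
Vol sand = 769 / (2.65 * 1000) = 0.290189 m3
Vol gravel = 939 / (2.70 * 1000) = 0.347778 m3
Total solid + water volume = 0.936919 m3
Air = (1 - 0.936919) * 100 = 6.31%

6.31


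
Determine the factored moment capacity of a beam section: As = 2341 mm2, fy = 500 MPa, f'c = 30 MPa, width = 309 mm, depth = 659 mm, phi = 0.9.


a = As * fy / (0.85 * f'c * b)
= 2341 * 500 / (0.85 * 30 * 309)
= 148.55 mm
Mn = As * fy * (d - a/2) / 10^6
= 684.4206 kN-m
phi*Mn = 0.9 * 684.4206 = 615.98 kN-m

615.98


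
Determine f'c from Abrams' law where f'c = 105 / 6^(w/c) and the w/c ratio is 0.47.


f'c = 105 / 6^0.47
= 105 / 2.321
= 45.23 MPa

45.23


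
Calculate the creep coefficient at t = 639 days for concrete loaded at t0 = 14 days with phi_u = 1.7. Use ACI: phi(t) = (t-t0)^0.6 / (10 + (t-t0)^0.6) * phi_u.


dt = 639 - 14 = 625
phi = 625^0.6 / (10 + 625^0.6) * 1.7
= 1.405

1.405


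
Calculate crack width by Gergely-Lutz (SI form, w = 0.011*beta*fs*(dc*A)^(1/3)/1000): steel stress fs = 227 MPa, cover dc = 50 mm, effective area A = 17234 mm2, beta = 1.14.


w = 0.011 * beta * fs * (dc * A)^(1/3) / 1000
= 0.011 * 1.14 * 227 * (50 * 17234)^(1/3) / 1000
= 0.271 mm

0.271


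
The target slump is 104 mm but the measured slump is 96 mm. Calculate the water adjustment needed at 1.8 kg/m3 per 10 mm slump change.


Difference = 104 - 96 = 8 mm
Water adjustment = 8 * 1.8 / 10 = 1.4 kg/m3

1.4


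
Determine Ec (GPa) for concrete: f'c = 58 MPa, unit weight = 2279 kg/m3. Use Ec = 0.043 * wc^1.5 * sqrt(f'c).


Ec = 0.043 * 2279^1.5 * sqrt(58) / 1000
= 35.63 GPa

35.63


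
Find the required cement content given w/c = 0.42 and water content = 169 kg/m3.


Cement = water / (w/c)
= 169 / 0.42
= 402.4 kg/m3

402.4


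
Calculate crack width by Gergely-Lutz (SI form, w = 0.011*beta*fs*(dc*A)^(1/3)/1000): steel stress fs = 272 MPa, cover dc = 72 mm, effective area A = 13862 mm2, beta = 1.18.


w = 0.011 * beta * fs * (dc * A)^(1/3) / 1000
= 0.011 * 1.18 * 272 * (72 * 13862)^(1/3) / 1000
= 0.353 mm

0.353


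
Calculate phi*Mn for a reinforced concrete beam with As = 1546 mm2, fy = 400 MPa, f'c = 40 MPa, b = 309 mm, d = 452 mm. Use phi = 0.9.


a = As * fy / (0.85 * f'c * b)
= 1546 * 400 / (0.85 * 40 * 309)
= 58.8616 mm
Mn = As * fy * (d - a/2) / 10^6
= 261.3168 kN-m
phi*Mn = 0.9 * 261.3168 = 235.19 kN-m

235.19


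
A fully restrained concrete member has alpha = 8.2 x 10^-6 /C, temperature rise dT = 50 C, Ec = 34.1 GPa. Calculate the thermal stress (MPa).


sigma = alpha * dT * Ec
= 8.2e-6 * 50 * 34.1 * 1000
= 13.981 MPa

13.981


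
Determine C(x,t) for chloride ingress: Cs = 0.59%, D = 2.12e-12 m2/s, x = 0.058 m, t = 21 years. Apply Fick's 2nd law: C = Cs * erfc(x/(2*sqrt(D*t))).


t_seconds = 21 * 365.25 * 24 * 3600 = 662709600.0 s
arg = 0.058 / (2 * sqrt(2.12e-12 * 662709600.0))
= 0.7737
erfc(0.7737) = 0.2739
C = 0.59 * 0.2739 = 0.1616%

0.1616


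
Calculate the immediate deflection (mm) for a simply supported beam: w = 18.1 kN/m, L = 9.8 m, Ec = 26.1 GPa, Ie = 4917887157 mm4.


Convert: L = 9.8 m = 9800 mm, Ec = 26.1 GPa = 26100 MPa
delta = 5 * 18.1 * 9800^4 / (384 * 26100 * 4917887157)
= 16.94 mm

16.94


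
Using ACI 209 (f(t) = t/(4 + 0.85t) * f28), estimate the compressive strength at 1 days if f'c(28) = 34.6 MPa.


f(1) = 1 / (4 + 0.85 * 1) * 34.6
= 1 / 4.85 * 34.6
= 7.13 MPa

7.13


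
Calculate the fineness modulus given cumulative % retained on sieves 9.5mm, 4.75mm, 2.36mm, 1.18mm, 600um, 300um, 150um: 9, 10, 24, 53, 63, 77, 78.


FM = sum(cumulative % retained) / 100
= 314 / 100
= 3.14

3.14


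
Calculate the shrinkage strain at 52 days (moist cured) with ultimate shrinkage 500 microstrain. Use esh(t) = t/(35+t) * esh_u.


esh(52) = 52 / (35 + 52) * 500
= 52 / 87 * 500
= 298.9 microstrain

298.9


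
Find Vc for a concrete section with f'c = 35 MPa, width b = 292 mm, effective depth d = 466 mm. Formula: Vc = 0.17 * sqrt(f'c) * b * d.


Vc = 0.17 * sqrt(35) * 292 * 466 / 1000
= 136.85 kN

136.85


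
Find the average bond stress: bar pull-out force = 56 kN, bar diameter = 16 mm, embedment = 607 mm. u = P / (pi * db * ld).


u = P / (pi * db * ld)
= 56 * 1000 / (pi * 16 * 607)
= 1.835 MPa

1.835


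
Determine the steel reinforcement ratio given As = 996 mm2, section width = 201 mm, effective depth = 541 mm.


rho = As / (b * d)
= 996 / (201 * 541)
= 0.0092

0.0092


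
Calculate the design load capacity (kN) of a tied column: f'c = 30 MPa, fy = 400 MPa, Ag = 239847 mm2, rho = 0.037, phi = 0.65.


Ast = rho * Ag = 0.037 * 239847 = 8874.339 mm2
phi*Pn = 0.65 * 0.80 * (0.85 * 30 * (239847 - 8874.339) + 400 * 8874.339) / 1000
= 4908.56 kN

4908.56


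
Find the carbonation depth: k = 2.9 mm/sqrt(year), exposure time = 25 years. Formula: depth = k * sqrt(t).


depth = k * sqrt(t)
= 2.9 * sqrt(25)
= 14.5 mm

14.5


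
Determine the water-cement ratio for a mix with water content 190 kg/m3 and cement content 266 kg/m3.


w/c = water / cement
w/c = 190 / 266 = 0.714

0.714


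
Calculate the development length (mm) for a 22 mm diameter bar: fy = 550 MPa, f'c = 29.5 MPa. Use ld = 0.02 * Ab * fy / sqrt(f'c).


Ab = pi * 22^2 / 4 = 380.133 mm2
ld = 0.02 * 380.133 * 550 / sqrt(29.5)
= 769.9 mm

769.9


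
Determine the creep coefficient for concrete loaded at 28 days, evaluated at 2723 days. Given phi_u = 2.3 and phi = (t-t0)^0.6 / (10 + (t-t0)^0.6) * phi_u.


dt = 2723 - 28 = 2695
phi = 2695^0.6 / (10 + 2695^0.6) * 2.3
= 2.115

2.115


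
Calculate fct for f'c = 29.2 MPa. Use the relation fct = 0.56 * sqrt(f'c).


fct = 0.56 * sqrt(29.2)
= 0.56 * 5.404
= 3.026 MPa

3.026
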